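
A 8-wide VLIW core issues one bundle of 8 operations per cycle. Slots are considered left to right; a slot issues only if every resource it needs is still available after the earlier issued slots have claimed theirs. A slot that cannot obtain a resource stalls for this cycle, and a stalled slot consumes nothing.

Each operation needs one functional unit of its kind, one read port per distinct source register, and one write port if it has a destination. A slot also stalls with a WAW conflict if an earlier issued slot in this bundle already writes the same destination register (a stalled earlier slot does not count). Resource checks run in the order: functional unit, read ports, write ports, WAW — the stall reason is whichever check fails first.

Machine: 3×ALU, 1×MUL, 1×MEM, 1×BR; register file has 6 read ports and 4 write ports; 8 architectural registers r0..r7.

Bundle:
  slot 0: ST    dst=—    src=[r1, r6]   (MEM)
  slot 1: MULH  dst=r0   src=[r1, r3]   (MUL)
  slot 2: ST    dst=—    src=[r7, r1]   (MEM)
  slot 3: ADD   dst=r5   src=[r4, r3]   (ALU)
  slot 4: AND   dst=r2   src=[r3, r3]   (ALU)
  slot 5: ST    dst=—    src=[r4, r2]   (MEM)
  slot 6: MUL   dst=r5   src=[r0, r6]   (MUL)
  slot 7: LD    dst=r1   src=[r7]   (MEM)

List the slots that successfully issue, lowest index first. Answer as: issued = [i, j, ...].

issued = [0, 1, 3]

(0) want 1×MEM +2rd +0wr — yes → AL3|MU1|ME0|BR1|rd4|wr4
(1) want 1×MUL +2rd +1wr — yes → AL3|MU0|ME0|BR1|rd2|wr3
(2) want 1×MEM +2rd +0wr — FU → AL3|MU0|ME0|BR1|rd2|wr3
(3) want 1×ALU +2rd +1wr — yes → AL2|MU0|ME0|BR1|rd0|wr2
(4) want 1×ALU +1rd +1wr — RD_PORT → AL2|MU0|ME0|BR1|rd0|wr2
(5) want 1×MEM +2rd +0wr — FU → AL2|MU0|ME0|BR1|rd0|wr2
(6) want 1×MUL +2rd +1wr — FU → AL2|MU0|ME0|BR1|rd0|wr2
(7) want 1×MEM +1rd +1wr — FU → AL2|MU0|ME0|BR1|rd0|wr2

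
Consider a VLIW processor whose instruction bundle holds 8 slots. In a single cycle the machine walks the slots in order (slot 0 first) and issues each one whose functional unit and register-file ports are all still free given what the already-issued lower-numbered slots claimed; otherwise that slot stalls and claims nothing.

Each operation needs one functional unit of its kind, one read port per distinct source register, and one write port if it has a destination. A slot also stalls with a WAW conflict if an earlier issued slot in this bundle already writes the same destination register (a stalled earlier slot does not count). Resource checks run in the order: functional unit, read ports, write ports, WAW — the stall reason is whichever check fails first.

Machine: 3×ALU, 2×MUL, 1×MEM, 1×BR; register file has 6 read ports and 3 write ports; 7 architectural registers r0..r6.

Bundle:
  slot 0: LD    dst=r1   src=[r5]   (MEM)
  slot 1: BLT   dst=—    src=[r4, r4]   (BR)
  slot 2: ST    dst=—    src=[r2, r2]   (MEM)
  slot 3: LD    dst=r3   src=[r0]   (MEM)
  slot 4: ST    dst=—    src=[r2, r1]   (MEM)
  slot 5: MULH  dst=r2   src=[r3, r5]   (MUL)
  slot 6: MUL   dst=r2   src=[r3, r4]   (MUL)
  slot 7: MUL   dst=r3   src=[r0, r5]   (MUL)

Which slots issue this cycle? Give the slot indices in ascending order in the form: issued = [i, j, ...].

issued = [0, 1, 5, 7]

  0. MEM→r1 ⇒ go  {3A/2Mu/0Ld/1B | 5r 2w}
  1. BR ⇒ go  {3A/2Mu/0Ld/0B | 4r 2w}
  2. MEM ⇒ no(FU)  {3A/2Mu/0Ld/0B | 4r 2w}
  3. MEM→r3 ⇒ no(FU)  {3A/2Mu/0Ld/0B | 4r 2w}
  4. MEM ⇒ no(FU)  {3A/2Mu/0Ld/0B | 4r 2w}
  5. MUL→r2 ⇒ go  {3A/1Mu/0Ld/0B | 2r 1w}
  6. MUL→r2 ⇒ no(WAW)  {3A/1Mu/0Ld/0B | 2r 1w}
  7. MUL→r3 ⇒ go  {3A/0Mu/0Ld/0B | 0r 0w}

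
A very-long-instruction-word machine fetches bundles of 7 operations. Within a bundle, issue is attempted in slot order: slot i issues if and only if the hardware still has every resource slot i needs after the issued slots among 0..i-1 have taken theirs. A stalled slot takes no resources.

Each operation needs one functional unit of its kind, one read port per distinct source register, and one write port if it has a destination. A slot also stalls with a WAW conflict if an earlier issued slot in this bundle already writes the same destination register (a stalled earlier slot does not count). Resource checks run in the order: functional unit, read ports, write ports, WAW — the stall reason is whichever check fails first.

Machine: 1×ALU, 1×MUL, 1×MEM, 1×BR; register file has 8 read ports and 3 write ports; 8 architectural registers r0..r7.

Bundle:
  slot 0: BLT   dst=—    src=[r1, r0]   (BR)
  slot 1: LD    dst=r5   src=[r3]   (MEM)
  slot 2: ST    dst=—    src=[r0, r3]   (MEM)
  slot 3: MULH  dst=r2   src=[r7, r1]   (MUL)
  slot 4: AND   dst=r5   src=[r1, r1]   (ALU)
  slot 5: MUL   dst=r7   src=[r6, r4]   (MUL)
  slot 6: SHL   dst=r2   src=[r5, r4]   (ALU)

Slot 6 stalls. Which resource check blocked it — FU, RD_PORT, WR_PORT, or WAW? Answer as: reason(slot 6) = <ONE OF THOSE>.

(0) want 1×BR +2rd +0wr — yes → AL1|MU1|ME1|BR0|rd6|wr3
(1) want 1×MEM +1rd +1wr — yes → AL1|MU1|ME0|BR0|rd5|wr2
(2) want 1×MEM +2rd +0wr — FU → AL1|MU1|ME0|BR0|rd5|wr2
(3) want 1×MUL +2rd +1wr — yes → AL1|MU0|ME0|BR0|rd3|wr1
(4) want 1×ALU +1rd +1wr — WAW → AL1|MU0|ME0|BR0|rd3|wr1
(5) want 1×MUL +2rd +1wr — FU → AL1|MU0|ME0|BR0|rd3|wr1
(6) want 1×ALU +2rd +1wr — WAW → AL1|MU0|ME0|BR0|rd3|wr1

reason(slot 6) = WAW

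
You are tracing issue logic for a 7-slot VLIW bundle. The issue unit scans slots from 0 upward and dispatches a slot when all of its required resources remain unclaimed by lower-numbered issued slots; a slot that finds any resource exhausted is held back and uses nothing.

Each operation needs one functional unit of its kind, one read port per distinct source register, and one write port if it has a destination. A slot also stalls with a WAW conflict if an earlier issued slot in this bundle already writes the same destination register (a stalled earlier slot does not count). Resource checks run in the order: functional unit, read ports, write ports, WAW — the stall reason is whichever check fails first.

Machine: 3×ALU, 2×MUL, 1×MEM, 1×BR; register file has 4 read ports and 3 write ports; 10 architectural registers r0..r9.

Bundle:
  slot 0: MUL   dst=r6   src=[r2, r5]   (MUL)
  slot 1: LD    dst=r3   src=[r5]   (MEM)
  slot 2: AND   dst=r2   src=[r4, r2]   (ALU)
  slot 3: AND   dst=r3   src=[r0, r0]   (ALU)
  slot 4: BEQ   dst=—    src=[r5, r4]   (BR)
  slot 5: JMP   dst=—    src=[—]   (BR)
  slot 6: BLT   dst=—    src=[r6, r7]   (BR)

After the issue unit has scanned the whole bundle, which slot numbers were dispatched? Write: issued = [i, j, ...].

issued = [0, 1, 5]

slot 0 (MUL): ISSUE — free A3,Mu1,Ld1,B1 rp2 wp2
slot 1 (MEM): ISSUE — free A3,Mu1,Ld0,B1 rp1 wp1
slot 2 (ALU): stall RD_PORT — free A3,Mu1,Ld0,B1 rp1 wp1
slot 3 (ALU): stall WAW — free A3,Mu1,Ld0,B1 rp1 wp1
slot 4 (BR): stall RD_PORT — free A3,Mu1,Ld0,B1 rp1 wp1
slot 5 (BR): ISSUE — free A3,Mu1,Ld0,B0 rp1 wp1
slot 6 (BR): stall FU — free A3,Mu1,Ld0,B0 rp1 wp1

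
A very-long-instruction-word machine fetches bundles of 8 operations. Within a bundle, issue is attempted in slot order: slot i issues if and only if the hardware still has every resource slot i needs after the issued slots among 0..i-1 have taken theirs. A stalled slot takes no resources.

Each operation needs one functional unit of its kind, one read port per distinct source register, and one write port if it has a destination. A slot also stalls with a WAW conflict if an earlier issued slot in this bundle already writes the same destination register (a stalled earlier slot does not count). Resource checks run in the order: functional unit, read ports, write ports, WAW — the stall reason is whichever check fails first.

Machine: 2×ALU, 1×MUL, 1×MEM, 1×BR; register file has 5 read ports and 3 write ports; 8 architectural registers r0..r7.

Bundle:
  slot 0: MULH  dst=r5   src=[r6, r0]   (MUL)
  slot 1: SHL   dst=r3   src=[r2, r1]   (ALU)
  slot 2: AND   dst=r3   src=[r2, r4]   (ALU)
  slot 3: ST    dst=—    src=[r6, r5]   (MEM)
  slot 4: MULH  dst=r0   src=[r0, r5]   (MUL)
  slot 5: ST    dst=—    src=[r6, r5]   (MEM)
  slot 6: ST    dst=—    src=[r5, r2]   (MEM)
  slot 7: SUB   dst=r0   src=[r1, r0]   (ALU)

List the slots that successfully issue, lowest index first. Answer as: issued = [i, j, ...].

(0) want 1×MUL +2rd +1wr — yes → AL2|MU0|ME1|BR1|rd3|wr2
(1) want 1×ALU +2rd +1wr — yes → AL1|MU0|ME1|BR1|rd1|wr1
(2) want 1×ALU +2rd +1wr — RD_PORT → AL1|MU0|ME1|BR1|rd1|wr1
(3) want 1×MEM +2rd +0wr — RD_PORT → AL1|MU0|ME1|BR1|rd1|wr1
(4) want 1×MUL +2rd +1wr — FU → AL1|MU0|ME1|BR1|rd1|wr1
(5) want 1×MEM +2rd +0wr — RD_PORT → AL1|MU0|ME1|BR1|rd1|wr1
(6) want 1×MEM +2rd +0wr — RD_PORT → AL1|MU0|ME1|BR1|rd1|wr1
(7) want 1×ALU +2rd +1wr — RD_PORT → AL1|MU0|ME1|BR1|rd1|wr1

issued = [0, 1]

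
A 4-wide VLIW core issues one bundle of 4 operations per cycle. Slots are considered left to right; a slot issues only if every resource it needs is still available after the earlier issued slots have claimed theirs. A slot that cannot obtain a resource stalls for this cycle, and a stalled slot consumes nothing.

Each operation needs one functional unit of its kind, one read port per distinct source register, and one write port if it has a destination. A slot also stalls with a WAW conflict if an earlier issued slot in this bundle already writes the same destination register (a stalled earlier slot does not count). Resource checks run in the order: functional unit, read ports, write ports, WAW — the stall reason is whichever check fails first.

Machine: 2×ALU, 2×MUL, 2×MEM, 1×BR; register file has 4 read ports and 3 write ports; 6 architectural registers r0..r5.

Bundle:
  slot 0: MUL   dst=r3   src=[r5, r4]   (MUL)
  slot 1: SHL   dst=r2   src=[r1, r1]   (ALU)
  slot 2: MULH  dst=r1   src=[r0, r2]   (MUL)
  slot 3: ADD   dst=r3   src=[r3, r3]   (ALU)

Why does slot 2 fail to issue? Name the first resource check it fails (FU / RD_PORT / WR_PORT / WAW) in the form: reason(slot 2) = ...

reason(slot 2) = RD_PORT

  0. MUL→r3 ⇒ go  {2A/1Mu/2Ld/1B | 2r 2w}
  1. ALU→r2 ⇒ go  {1A/1Mu/2Ld/1B | 1r 1w}
  2. MUL→r1 ⇒ no(RD_PORT)  {1A/1Mu/2Ld/1B | 1r 1w}
  3. ALU→r3 ⇒ no(WAW)  {1A/1Mu/2Ld/1B | 1r 1w}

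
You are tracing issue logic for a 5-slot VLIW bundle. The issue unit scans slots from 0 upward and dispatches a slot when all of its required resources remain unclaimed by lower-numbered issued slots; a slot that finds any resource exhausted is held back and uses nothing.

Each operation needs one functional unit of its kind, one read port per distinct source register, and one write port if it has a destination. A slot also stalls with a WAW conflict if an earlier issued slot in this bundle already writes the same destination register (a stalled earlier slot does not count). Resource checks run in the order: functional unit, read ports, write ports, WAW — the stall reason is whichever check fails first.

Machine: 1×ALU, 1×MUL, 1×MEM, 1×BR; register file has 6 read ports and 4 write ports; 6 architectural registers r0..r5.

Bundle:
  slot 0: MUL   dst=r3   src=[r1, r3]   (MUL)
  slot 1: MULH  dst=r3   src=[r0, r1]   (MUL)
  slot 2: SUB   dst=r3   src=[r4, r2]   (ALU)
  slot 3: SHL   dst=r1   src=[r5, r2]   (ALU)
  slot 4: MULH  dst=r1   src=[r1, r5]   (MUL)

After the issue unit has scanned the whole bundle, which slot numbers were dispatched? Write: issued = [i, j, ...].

  0. MUL→r3 ⇒ go  {1A/0Mu/1Ld/1B | 4r 3w}
  1. MUL→r3 ⇒ no(FU)  {1A/0Mu/1Ld/1B | 4r 3w}
  2. ALU→r3 ⇒ no(WAW)  {1A/0Mu/1Ld/1B | 4r 3w}
  3. ALU→r1 ⇒ go  {0A/0Mu/1Ld/1B | 2r 2w}
  4. MUL→r1 ⇒ no(FU)  {0A/0Mu/1Ld/1B | 2r 2w}

issued = [0, 3]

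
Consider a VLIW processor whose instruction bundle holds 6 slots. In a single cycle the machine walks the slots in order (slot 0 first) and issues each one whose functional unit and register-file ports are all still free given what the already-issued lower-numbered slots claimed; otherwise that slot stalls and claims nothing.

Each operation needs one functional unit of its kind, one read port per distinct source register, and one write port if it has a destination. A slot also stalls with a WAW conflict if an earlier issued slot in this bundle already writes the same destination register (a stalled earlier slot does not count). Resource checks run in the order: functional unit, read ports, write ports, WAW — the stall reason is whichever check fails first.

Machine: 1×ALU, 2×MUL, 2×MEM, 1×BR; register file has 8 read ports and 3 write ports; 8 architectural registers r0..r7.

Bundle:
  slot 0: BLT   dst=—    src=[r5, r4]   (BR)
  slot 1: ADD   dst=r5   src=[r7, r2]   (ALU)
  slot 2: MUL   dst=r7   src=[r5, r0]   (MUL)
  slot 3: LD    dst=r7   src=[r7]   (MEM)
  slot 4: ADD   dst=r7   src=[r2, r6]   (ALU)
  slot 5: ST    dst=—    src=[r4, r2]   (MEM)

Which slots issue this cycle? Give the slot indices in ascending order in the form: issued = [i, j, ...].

issued = [0, 1, 2, 5]

#0 BR src=r5,r4 dispatched  <A:1 Mu:2 Ld:2 B:0 rd:6 wr:3>
#1 ALU src=r7,r2 dispatched  <A:0 Mu:2 Ld:2 B:0 rd:4 wr:2>
#2 MUL src=r5,r0 dispatched  <A:0 Mu:1 Ld:2 B:0 rd:2 wr:1>
#3 MEM src=r7 held:WAW  <A:0 Mu:1 Ld:2 B:0 rd:2 wr:1>
#4 ALU src=r2,r6 held:FU  <A:0 Mu:1 Ld:2 B:0 rd:2 wr:1>
#5 MEM src=r4,r2 dispatched  <A:0 Mu:1 Ld:1 B:0 rd:0 wr:1>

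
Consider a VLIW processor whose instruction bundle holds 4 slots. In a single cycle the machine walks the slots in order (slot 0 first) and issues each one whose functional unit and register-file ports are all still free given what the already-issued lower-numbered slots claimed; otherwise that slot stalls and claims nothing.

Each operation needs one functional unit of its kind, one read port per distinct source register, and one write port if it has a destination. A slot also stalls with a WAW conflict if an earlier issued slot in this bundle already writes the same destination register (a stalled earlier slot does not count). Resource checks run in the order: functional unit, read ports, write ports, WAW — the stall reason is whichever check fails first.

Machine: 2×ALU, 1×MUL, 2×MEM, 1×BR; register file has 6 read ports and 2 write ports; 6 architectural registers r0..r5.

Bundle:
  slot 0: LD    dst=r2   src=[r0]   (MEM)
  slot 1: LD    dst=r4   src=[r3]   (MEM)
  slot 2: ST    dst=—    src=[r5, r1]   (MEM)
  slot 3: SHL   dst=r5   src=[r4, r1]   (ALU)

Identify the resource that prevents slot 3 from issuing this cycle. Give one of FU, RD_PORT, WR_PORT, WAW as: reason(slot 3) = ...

reason(slot 3) = WR_PORT

#0 MEM src=r0 dispatched  <A:2 Mu:1 Ld:1 B:1 rd:5 wr:1>
#1 MEM src=r3 dispatched  <A:2 Mu:1 Ld:0 B:1 rd:4 wr:0>
#2 MEM src=r5,r1 held:FU  <A:2 Mu:1 Ld:0 B:1 rd:4 wr:0>
#3 ALU src=r4,r1 held:WR_PORT  <A:2 Mu:1 Ld:0 B:1 rd:4 wr:0>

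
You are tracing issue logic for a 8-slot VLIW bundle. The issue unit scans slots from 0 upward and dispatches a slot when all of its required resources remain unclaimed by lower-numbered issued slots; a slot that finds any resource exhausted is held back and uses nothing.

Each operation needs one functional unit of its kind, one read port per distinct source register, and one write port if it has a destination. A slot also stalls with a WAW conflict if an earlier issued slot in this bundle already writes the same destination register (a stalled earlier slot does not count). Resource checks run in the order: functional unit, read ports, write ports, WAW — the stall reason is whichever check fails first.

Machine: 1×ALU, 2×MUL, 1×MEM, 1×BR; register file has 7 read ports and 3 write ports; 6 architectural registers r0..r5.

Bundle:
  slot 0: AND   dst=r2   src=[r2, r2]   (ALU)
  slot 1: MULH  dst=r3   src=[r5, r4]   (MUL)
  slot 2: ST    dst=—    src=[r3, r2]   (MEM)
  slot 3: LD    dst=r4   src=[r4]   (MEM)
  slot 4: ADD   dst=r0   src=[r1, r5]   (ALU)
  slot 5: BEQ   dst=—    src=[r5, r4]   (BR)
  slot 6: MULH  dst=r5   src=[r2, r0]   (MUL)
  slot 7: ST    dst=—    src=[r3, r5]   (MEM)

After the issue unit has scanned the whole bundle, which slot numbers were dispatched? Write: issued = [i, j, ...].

#0 ALU src=r2,r2 dispatched  <A:0 Mu:2 Ld:1 B:1 rd:6 wr:2>
#1 MUL src=r5,r4 dispatched  <A:0 Mu:1 Ld:1 B:1 rd:4 wr:1>
#2 MEM src=r3,r2 dispatched  <A:0 Mu:1 Ld:0 B:1 rd:2 wr:1>
#3 MEM src=r4 held:FU  <A:0 Mu:1 Ld:0 B:1 rd:2 wr:1>
#4 ALU src=r1,r5 held:FU  <A:0 Mu:1 Ld:0 B:1 rd:2 wr:1>
#5 BR src=r5,r4 dispatched  <A:0 Mu:1 Ld:0 B:0 rd:0 wr:1>
#6 MUL src=r2,r0 held:RD_PORT  <A:0 Mu:1 Ld:0 B:0 rd:0 wr:1>
#7 MEM src=r3,r5 held:FU  <A:0 Mu:1 Ld:0 B:0 rd:0 wr:1>

issued = [0, 1, 2, 5]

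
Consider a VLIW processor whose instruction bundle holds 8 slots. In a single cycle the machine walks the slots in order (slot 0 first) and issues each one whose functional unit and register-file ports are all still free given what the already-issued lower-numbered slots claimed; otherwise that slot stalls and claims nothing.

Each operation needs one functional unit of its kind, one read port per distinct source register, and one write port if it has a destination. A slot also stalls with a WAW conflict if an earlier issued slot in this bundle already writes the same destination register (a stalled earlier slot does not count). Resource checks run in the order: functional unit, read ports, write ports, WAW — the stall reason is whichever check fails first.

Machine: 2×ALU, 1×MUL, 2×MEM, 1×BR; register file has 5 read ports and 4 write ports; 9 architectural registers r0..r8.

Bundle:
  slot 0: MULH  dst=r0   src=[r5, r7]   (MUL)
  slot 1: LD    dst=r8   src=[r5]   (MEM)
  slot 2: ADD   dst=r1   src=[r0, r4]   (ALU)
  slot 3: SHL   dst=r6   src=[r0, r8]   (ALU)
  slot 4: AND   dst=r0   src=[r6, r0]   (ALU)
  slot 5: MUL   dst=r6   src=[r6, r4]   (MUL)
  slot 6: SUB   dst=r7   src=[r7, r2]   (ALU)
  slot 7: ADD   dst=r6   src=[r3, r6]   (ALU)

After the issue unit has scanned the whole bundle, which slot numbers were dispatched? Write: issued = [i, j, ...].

issued = [0, 1, 2]

#0 MUL src=r5,r7 dispatched  <A:2 Mu:0 Ld:2 B:1 rd:3 wr:3>
#1 MEM src=r5 dispatched  <A:2 Mu:0 Ld:1 B:1 rd:2 wr:2>
#2 ALU src=r0,r4 dispatched  <A:1 Mu:0 Ld:1 B:1 rd:0 wr:1>
#3 ALU src=r0,r8 held:RD_PORT  <A:1 Mu:0 Ld:1 B:1 rd:0 wr:1>
#4 ALU src=r6,r0 held:RD_PORT  <A:1 Mu:0 Ld:1 B:1 rd:0 wr:1>
#5 MUL src=r6,r4 held:FU  <A:1 Mu:0 Ld:1 B:1 rd:0 wr:1>
#6 ALU src=r7,r2 held:RD_PORT  <A:1 Mu:0 Ld:1 B:1 rd:0 wr:1>
#7 ALU src=r3,r6 held:RD_PORT  <A:1 Mu:0 Ld:1 B:1 rd:0 wr:1>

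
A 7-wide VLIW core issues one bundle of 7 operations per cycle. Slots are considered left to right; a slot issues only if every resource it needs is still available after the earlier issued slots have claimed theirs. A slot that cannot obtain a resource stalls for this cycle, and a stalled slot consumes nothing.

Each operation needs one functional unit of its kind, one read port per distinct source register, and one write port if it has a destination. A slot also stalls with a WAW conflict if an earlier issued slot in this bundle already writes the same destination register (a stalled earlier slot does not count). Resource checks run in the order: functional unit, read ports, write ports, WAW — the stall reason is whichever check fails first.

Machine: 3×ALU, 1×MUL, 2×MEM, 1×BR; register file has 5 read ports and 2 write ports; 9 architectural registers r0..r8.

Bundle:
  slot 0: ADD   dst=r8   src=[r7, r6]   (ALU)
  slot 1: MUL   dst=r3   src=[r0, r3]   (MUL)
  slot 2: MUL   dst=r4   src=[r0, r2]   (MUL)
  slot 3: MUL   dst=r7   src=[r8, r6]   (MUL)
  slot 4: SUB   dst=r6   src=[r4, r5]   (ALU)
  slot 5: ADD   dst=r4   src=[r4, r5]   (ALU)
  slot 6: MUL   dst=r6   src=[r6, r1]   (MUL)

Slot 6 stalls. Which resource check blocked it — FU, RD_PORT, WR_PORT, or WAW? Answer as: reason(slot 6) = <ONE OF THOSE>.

(0) want 1×ALU +2rd +1wr — yes → AL2|MU1|ME2|BR1|rd3|wr1
(1) want 1×MUL +2rd +1wr — yes → AL2|MU0|ME2|BR1|rd1|wr0
(2) want 1×MUL +2rd +1wr — FU → AL2|MU0|ME2|BR1|rd1|wr0
(3) want 1×MUL +2rd +1wr — FU → AL2|MU0|ME2|BR1|rd1|wr0
(4) want 1×ALU +2rd +1wr — RD_PORT → AL2|MU0|ME2|BR1|rd1|wr0
(5) want 1×ALU +2rd +1wr — RD_PORT → AL2|MU0|ME2|BR1|rd1|wr0
(6) want 1×MUL +2rd +1wr — FU → AL2|MU0|ME2|BR1|rd1|wr0

reason(slot 6) = FU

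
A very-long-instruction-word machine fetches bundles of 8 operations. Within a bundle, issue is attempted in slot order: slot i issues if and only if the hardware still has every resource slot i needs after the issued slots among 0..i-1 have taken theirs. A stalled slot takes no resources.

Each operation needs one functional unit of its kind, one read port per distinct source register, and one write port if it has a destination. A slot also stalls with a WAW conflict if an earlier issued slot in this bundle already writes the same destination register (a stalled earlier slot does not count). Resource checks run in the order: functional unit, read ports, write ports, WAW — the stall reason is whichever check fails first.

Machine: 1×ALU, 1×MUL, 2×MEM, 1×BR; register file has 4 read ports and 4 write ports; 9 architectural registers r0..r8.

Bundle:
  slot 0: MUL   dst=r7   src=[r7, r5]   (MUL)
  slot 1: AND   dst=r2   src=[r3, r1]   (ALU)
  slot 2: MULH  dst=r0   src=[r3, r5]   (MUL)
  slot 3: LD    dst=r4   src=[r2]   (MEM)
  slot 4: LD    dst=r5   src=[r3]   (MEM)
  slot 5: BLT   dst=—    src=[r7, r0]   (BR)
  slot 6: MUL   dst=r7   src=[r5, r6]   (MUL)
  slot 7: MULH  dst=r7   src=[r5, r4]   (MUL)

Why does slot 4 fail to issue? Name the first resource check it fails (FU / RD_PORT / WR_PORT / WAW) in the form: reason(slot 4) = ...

(0) want 1×MUL +2rd +1wr — yes → AL1|MU0|ME2|BR1|rd2|wr3
(1) want 1×ALU +2rd +1wr — yes → AL0|MU0|ME2|BR1|rd0|wr2
(2) want 1×MUL +2rd +1wr — FU → AL0|MU0|ME2|BR1|rd0|wr2
(3) want 1×MEM +1rd +1wr — RD_PORT → AL0|MU0|ME2|BR1|rd0|wr2
(4) want 1×MEM +1rd +1wr — RD_PORT → AL0|MU0|ME2|BR1|rd0|wr2
(5) want 1×BR +2rd +0wr — RD_PORT → AL0|MU0|ME2|BR1|rd0|wr2
(6) want 1×MUL +2rd +1wr — FU → AL0|MU0|ME2|BR1|rd0|wr2
(7) want 1×MUL +2rd +1wr — FU → AL0|MU0|ME2|BR1|rd0|wr2

reason(slot 4) = RD_PORT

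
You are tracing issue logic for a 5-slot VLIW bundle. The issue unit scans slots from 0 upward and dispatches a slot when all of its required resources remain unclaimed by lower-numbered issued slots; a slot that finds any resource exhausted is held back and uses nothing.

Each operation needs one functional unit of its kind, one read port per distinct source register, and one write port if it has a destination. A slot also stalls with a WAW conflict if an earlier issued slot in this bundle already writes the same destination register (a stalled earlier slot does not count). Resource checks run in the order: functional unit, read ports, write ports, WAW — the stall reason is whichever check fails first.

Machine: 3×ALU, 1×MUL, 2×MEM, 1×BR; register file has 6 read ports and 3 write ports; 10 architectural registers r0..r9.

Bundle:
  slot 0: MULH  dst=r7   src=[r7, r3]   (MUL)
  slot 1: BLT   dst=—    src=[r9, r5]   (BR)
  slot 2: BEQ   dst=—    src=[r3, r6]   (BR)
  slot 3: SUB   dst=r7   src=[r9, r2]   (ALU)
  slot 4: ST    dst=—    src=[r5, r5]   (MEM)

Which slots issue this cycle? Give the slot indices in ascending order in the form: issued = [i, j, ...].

  0. MUL→r7 ⇒ go  {3A/0Mu/2Ld/1B | 4r 2w}
  1. BR ⇒ go  {3A/0Mu/2Ld/0B | 2r 2w}
  2. BR ⇒ no(FU)  {3A/0Mu/2Ld/0B | 2r 2w}
  3. ALU→r7 ⇒ no(WAW)  {3A/0Mu/2Ld/0B | 2r 2w}
  4. MEM ⇒ go  {3A/0Mu/1Ld/0B | 1r 2w}

issued = [0, 1, 4]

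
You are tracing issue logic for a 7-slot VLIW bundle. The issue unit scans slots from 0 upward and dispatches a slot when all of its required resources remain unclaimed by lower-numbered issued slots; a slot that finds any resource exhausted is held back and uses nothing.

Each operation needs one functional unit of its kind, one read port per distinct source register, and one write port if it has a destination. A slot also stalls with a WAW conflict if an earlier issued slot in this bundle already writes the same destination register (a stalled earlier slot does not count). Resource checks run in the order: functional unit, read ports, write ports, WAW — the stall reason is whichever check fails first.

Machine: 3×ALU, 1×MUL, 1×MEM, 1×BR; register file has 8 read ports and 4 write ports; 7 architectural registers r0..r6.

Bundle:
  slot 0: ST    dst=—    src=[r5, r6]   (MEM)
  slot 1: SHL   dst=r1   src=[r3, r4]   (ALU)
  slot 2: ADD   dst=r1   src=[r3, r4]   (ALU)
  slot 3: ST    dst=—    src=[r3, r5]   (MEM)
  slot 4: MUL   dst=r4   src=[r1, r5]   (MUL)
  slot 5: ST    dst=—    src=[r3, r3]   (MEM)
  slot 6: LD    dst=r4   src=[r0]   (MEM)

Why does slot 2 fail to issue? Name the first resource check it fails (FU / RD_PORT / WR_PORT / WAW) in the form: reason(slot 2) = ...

(0) want 1×MEM +2rd +0wr — yes → AL3|MU1|ME0|BR1|rd6|wr4
(1) want 1×ALU +2rd +1wr — yes → AL2|MU1|ME0|BR1|rd4|wr3
(2) want 1×ALU +2rd +1wr — WAW → AL2|MU1|ME0|BR1|rd4|wr3
(3) want 1×MEM +2rd +0wr — FU → AL2|MU1|ME0|BR1|rd4|wr3
(4) want 1×MUL +2rd +1wr — yes → AL2|MU0|ME0|BR1|rd2|wr2
(5) want 1×MEM +1rd +0wr — FU → AL2|MU0|ME0|BR1|rd2|wr2
(6) want 1×MEM +1rd +1wr — FU → AL2|MU0|ME0|BR1|rd2|wr2

reason(slot 2) = WAW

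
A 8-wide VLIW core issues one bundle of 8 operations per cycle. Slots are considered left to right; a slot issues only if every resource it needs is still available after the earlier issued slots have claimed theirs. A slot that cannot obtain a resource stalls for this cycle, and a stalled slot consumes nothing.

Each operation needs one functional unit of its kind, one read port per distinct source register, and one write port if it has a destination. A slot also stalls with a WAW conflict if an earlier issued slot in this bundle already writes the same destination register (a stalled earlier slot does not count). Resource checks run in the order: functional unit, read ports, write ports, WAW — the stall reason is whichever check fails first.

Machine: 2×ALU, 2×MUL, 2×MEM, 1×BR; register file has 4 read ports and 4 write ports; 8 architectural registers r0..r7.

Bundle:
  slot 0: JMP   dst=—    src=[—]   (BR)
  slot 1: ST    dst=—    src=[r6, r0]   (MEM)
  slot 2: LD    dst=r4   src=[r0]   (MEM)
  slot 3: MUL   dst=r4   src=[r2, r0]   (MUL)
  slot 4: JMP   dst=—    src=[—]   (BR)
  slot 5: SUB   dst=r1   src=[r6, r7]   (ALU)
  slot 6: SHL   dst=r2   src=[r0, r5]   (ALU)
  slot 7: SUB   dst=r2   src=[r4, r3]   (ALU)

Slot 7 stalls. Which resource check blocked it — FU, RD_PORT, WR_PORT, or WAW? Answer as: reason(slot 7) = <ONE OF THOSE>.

reason(slot 7) = RD_PORT

#0 BR src=- dispatched  <A:2 Mu:2 Ld:2 B:0 rd:4 wr:4>
#1 MEM src=r6,r0 dispatched  <A:2 Mu:2 Ld:1 B:0 rd:2 wr:4>
#2 MEM src=r0 dispatched  <A:2 Mu:2 Ld:0 B:0 rd:1 wr:3>
#3 MUL src=r2,r0 held:RD_PORT  <A:2 Mu:2 Ld:0 B:0 rd:1 wr:3>
#4 BR src=- held:FU  <A:2 Mu:2 Ld:0 B:0 rd:1 wr:3>
#5 ALU src=r6,r7 held:RD_PORT  <A:2 Mu:2 Ld:0 B:0 rd:1 wr:3>
#6 ALU src=r0,r5 held:RD_PORT  <A:2 Mu:2 Ld:0 B:0 rd:1 wr:3>
#7 ALU src=r4,r3 held:RD_PORT  <A:2 Mu:2 Ld:0 B:0 rd:1 wr:3>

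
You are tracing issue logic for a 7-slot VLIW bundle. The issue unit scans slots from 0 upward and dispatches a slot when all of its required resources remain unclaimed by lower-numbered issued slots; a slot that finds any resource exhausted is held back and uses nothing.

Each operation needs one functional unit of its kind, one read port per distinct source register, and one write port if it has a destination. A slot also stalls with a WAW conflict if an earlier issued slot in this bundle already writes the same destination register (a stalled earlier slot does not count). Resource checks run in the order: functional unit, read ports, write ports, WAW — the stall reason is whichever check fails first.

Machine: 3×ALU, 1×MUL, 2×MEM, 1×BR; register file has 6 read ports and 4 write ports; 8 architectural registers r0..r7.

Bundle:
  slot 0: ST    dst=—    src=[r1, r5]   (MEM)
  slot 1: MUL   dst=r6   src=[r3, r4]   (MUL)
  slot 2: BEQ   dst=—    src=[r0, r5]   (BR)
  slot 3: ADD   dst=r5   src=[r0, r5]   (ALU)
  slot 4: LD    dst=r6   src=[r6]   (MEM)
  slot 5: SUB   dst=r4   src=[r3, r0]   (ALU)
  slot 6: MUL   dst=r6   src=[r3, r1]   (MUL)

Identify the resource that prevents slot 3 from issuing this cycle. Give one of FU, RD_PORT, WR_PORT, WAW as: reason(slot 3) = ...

reason(slot 3) = RD_PORT

(0) want 1×MEM +2rd +0wr — yes → AL3|MU1|ME1|BR1|rd4|wr4
(1) want 1×MUL +2rd +1wr — yes → AL3|MU0|ME1|BR1|rd2|wr3
(2) want 1×BR +2rd +0wr — yes → AL3|MU0|ME1|BR0|rd0|wr3
(3) want 1×ALU +2rd +1wr — RD_PORT → AL3|MU0|ME1|BR0|rd0|wr3
(4) want 1×MEM +1rd +1wr — RD_PORT → AL3|MU0|ME1|BR0|rd0|wr3
(5) want 1×ALU +2rd +1wr — RD_PORT → AL3|MU0|ME1|BR0|rd0|wr3
(6) want 1×MUL +2rd +1wr — FU → AL3|MU0|ME1|BR0|rd0|wr3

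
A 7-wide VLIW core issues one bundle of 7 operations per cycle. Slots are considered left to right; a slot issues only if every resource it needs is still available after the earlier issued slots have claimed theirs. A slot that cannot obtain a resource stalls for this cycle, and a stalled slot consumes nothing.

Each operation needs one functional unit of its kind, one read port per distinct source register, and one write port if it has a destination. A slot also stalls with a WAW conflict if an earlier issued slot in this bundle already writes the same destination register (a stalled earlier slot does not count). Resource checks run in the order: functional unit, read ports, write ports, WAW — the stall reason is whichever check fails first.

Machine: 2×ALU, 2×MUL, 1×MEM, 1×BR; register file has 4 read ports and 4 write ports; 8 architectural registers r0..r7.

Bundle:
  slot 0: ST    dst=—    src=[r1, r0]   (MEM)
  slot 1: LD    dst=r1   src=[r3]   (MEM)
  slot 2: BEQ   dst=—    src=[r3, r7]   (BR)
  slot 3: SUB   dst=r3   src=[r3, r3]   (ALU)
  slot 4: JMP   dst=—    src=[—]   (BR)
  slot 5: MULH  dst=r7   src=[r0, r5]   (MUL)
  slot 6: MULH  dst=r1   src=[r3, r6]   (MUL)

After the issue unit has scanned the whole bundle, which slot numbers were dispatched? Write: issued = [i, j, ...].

issued = [0, 2]

slot 0 (MEM): ISSUE — free A2,Mu2,Ld0,B1 rp2 wp4
slot 1 (MEM): stall FU — free A2,Mu2,Ld0,B1 rp2 wp4
slot 2 (BR): ISSUE — free A2,Mu2,Ld0,B0 rp0 wp4
slot 3 (ALU): stall RD_PORT — free A2,Mu2,Ld0,B0 rp0 wp4
slot 4 (BR): stall FU — free A2,Mu2,Ld0,B0 rp0 wp4
slot 5 (MUL): stall RD_PORT — free A2,Mu2,Ld0,B0 rp0 wp4
slot 6 (MUL): stall RD_PORT — free A2,Mu2,Ld0,B0 rp0 wp4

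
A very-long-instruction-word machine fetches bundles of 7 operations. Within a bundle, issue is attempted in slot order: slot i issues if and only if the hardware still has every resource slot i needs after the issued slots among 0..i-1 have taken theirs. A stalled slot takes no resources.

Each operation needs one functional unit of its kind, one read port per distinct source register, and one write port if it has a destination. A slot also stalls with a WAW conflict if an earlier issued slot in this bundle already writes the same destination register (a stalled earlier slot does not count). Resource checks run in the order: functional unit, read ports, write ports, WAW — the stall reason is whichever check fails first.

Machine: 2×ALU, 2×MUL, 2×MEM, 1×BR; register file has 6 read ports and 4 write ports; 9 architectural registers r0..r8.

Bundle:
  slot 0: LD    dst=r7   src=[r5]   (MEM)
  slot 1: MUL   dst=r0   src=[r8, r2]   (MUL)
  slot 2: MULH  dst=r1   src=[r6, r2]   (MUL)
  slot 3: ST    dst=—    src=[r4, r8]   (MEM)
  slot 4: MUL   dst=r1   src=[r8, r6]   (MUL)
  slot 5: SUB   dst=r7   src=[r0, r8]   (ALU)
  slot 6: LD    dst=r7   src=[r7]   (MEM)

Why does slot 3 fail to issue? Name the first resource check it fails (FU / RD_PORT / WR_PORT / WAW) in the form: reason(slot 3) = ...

#0 MEM src=r5 dispatched  <A:2 Mu:2 Ld:1 B:1 rd:5 wr:3>
#1 MUL src=r8,r2 dispatched  <A:2 Mu:1 Ld:1 B:1 rd:3 wr:2>
#2 MUL src=r6,r2 dispatched  <A:2 Mu:0 Ld:1 B:1 rd:1 wr:1>
#3 MEM src=r4,r8 held:RD_PORT  <A:2 Mu:0 Ld:1 B:1 rd:1 wr:1>
#4 MUL src=r8,r6 held:FU  <A:2 Mu:0 Ld:1 B:1 rd:1 wr:1>
#5 ALU src=r0,r8 held:RD_PORT  <A:2 Mu:0 Ld:1 B:1 rd:1 wr:1>
#6 MEM src=r7 held:WAW  <A:2 Mu:0 Ld:1 B:1 rd:1 wr:1>

reason(slot 3) = RD_PORT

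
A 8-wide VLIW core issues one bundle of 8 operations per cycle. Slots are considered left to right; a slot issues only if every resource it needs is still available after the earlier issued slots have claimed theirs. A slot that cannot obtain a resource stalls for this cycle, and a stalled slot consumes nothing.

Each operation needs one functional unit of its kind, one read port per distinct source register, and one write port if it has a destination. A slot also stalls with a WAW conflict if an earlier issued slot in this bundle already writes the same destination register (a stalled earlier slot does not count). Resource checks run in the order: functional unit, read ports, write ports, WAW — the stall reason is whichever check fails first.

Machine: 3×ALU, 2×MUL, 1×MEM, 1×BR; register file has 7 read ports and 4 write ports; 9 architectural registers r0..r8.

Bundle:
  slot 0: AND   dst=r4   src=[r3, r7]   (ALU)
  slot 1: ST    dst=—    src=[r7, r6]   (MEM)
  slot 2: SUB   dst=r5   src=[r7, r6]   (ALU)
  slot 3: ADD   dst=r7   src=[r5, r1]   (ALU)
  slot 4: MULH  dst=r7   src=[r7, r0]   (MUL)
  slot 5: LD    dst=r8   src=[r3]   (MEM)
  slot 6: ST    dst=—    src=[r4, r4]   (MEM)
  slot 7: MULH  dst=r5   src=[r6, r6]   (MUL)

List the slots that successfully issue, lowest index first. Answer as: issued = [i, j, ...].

issued = [0, 1, 2]

slot 0 (ALU): ISSUE — free A2,Mu2,Ld1,B1 rp5 wp3
slot 1 (MEM): ISSUE — free A2,Mu2,Ld0,B1 rp3 wp3
slot 2 (ALU): ISSUE — free A1,Mu2,Ld0,B1 rp1 wp2
slot 3 (ALU): stall RD_PORT — free A1,Mu2,Ld0,B1 rp1 wp2
slot 4 (MUL): stall RD_PORT — free A1,Mu2,Ld0,B1 rp1 wp2
slot 5 (MEM): stall FU — free A1,Mu2,Ld0,B1 rp1 wp2
slot 6 (MEM): stall FU — free A1,Mu2,Ld0,B1 rp1 wp2
slot 7 (MUL): stall WAW — free A1,Mu2,Ld0,B1 rp1 wp2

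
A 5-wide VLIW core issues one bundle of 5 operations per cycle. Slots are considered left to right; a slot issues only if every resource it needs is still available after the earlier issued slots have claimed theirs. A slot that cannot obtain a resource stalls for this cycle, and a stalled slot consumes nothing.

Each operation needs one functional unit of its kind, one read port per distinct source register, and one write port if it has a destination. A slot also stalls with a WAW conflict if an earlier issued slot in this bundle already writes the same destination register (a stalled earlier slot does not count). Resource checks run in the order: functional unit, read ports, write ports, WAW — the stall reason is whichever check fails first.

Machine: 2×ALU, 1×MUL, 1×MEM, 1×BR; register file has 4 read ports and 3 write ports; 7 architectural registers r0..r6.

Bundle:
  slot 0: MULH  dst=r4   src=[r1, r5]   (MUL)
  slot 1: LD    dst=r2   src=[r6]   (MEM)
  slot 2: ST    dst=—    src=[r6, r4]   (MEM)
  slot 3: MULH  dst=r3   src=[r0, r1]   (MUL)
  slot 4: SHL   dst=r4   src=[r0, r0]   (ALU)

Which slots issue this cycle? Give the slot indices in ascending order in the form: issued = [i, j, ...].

slot 0 (MUL): ISSUE — free A2,Mu0,Ld1,B1 rp2 wp2
slot 1 (MEM): ISSUE — free A2,Mu0,Ld0,B1 rp1 wp1
slot 2 (MEM): stall FU — free A2,Mu0,Ld0,B1 rp1 wp1
slot 3 (MUL): stall FU — free A2,Mu0,Ld0,B1 rp1 wp1
slot 4 (ALU): stall WAW — free A2,Mu0,Ld0,B1 rp1 wp1

issued = [0, 1]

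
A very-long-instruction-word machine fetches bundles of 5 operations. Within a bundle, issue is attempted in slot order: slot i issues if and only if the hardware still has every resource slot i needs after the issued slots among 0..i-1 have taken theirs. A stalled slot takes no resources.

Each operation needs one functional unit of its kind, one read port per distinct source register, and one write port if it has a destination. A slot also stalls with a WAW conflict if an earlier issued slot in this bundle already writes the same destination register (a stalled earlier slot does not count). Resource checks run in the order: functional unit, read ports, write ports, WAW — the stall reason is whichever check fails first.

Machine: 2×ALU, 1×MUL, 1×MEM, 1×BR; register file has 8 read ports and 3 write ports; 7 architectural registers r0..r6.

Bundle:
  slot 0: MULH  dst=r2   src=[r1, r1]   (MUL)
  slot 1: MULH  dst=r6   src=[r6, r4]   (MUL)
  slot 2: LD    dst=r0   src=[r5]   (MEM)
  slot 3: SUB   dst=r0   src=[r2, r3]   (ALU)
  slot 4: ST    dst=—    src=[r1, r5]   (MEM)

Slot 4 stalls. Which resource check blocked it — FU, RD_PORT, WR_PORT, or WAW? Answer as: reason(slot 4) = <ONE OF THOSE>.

reason(slot 4) = FU

  0. MUL→r2 ⇒ go  {2A/0Mu/1Ld/1B | 7r 2w}
  1. MUL→r6 ⇒ no(FU)  {2A/0Mu/1Ld/1B | 7r 2w}
  2. MEM→r0 ⇒ go  {2A/0Mu/0Ld/1B | 6r 1w}
  3. ALU→r0 ⇒ no(WAW)  {2A/0Mu/0Ld/1B | 6r 1w}
  4. MEM ⇒ no(FU)  {2A/0Mu/0Ld/1B | 6r 1w}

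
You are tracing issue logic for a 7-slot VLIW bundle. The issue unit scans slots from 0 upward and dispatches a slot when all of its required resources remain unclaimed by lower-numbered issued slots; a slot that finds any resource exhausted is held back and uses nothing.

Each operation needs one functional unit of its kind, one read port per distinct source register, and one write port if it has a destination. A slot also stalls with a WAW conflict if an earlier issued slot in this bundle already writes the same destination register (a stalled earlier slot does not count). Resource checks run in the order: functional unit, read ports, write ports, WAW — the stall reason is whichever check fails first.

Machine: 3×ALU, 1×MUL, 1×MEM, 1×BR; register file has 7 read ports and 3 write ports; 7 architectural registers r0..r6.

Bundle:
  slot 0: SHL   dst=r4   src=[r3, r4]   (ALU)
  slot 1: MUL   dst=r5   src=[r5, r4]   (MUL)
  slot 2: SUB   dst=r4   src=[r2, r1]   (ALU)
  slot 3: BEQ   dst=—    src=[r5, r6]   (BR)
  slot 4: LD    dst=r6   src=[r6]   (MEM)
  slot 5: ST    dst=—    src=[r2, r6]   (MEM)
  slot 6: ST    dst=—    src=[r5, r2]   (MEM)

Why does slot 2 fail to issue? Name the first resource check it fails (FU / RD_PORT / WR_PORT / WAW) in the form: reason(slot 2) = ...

(0) want 1×ALU +2rd +1wr — yes → AL2|MU1|ME1|BR1|rd5|wr2
(1) want 1×MUL +2rd +1wr — yes → AL2|MU0|ME1|BR1|rd3|wr1
(2) want 1×ALU +2rd +1wr — WAW → AL2|MU0|ME1|BR1|rd3|wr1
(3) want 1×BR +2rd +0wr — yes → AL2|MU0|ME1|BR0|rd1|wr1
(4) want 1×MEM +1rd +1wr — yes → AL2|MU0|ME0|BR0|rd0|wr0
(5) want 1×MEM +2rd +0wr — FU → AL2|MU0|ME0|BR0|rd0|wr0
(6) want 1×MEM +2rd +0wr — FU → AL2|MU0|ME0|BR0|rd0|wr0

reason(slot 2) = WAW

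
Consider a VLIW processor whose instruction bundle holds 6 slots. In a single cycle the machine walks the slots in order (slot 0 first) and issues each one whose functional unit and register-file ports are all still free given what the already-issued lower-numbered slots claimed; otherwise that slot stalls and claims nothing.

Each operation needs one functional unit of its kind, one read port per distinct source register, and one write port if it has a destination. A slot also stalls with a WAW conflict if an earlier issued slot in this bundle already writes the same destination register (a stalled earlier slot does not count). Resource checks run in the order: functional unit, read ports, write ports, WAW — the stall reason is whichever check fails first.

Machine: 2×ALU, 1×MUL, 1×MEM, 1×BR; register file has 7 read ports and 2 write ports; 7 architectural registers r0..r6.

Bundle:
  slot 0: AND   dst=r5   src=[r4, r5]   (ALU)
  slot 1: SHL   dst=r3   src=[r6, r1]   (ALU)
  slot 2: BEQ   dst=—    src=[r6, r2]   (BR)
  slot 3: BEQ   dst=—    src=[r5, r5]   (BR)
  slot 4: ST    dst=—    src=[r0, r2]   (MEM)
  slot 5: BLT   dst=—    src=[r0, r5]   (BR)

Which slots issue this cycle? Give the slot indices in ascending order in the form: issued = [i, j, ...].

[0] ALU needs rd=2 wr=1: ok; after: ALU=1 MUL=1 MEM=1 BR=1, R=5, W=1
[1] ALU needs rd=2 wr=1: ok; after: ALU=0 MUL=1 MEM=1 BR=1, R=3, W=0
[2] BR needs rd=2 wr=0: ok; after: ALU=0 MUL=1 MEM=1 BR=0, R=1, W=0
[3] BR needs rd=1 wr=0: FU; after: ALU=0 MUL=1 MEM=1 BR=0, R=1, W=0
[4] MEM needs rd=2 wr=0: RD_PORT; after: ALU=0 MUL=1 MEM=1 BR=0, R=1, W=0
[5] BR needs rd=2 wr=0: FU; after: ALU=0 MUL=1 MEM=1 BR=0, R=1, W=0

issued = [0, 1, 2]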